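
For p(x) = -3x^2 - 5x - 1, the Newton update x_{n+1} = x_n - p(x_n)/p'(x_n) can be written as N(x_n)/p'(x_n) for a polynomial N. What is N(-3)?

p'(x) = -6x - 5.
N(x) = x·p'(x) - p(x) = x·(-6x - 5) - (-3x^2 - 5x - 1) = -3x^2 + 1.
N(-3) = -26.

-26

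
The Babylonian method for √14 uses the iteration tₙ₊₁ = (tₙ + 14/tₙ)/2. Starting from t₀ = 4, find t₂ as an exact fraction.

t₁ = (4 + 14/4)/2 = 15/4.
t₂ = (15/4 + 14/(15/4))/2 = 449/120.

449/120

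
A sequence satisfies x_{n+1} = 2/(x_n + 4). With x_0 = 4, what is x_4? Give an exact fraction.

76/169

x_1 = 2/(4 + 4) = 1/4.
x_2 = 2/(1/4 + 4) = 8/17.
x_3 = 2/(8/17 + 4) = 17/38.
x_4 = 2/(17/38 + 4) = 76/169.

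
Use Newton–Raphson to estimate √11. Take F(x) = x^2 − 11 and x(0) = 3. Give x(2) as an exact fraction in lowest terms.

F'(x) = 2x.
F(3) = −2, F'(3) = 6, so x(1) = 3 − (−2)/6 = 10/3.
F(10/3) = 1/9, F'(10/3) = 20/3, so x(2) = (10/3) − (1/9)/(20/3) = 199/60.

199/60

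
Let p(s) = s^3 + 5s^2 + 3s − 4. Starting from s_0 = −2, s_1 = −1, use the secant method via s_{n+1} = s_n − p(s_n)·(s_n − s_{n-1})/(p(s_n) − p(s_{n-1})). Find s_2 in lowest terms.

−8/5

p(−2) = 2, p(−1) = −3. s_2 = (−1) − (−3)·((−1) − (−2))/((−3) − 2) = −8/5.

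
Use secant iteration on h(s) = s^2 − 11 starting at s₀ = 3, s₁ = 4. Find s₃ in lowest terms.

169/51

h(3) = −2, h(4) = 5. s₂ = 4 − 5·(4 − 3)/(5 − (−2)) = 23/7.
h(4) = 5, h(23/7) = −10/49. s₃ = (23/7) − (−10/49)·((23/7) − 4)/((−10/49) − 5) = 169/51.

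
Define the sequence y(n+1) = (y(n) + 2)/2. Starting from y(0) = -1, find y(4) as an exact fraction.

29/16

y(1) = ((-1) + 2)/2 = 1/2.
y(2) = ((1/2) + 2)/2 = 5/4.
y(3) = ((5/4) + 2)/2 = 13/8.
y(4) = ((13/8) + 2)/2 = 29/16.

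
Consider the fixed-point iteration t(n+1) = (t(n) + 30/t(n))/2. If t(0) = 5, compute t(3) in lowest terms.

116161/21208

t(1) = (5 + 30/5)/2 = 11/2.
t(2) = (11/2 + 30/(11/2))/2 = 241/44.
t(3) = (241/44 + 30/(241/44))/2 = 116161/21208.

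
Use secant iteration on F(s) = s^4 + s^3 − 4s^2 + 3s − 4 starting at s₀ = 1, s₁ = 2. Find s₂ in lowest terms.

16/13

F(1) = −3, F(2) = 10. s₂ = 2 − 10·(2 − 1)/(10 − (−3)) = 16/13.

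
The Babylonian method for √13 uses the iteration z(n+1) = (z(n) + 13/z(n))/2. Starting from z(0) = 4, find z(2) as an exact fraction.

1673/464

z(1) = (4 + 13/4)/2 = 29/8.
z(2) = (29/8 + 13/(29/8))/2 = 1673/464.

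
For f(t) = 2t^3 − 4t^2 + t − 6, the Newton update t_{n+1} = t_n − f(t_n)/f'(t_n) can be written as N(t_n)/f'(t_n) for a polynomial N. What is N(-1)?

f'(t) = 6t^2 − 8t + 1.
N(t) = t·f'(t) − f(t) = t·(6t^2 − 8t + 1) − (2t^3 − 4t^2 + t − 6) = 4t^3 − 4t^2 + 6.
N(-1) = −2.

−2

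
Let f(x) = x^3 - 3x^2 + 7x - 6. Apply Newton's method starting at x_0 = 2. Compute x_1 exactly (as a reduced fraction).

f'(x) = 3x^2 - 6x + 7.
f(2) = 4, f'(2) = 7, so x_1 = 2 - 4/7 = 10/7.

10/7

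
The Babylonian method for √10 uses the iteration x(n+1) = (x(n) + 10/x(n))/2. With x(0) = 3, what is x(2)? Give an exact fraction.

721/228

x(1) = (3 + 10/3)/2 = 19/6.
x(2) = (19/6 + 10/(19/6))/2 = 721/228.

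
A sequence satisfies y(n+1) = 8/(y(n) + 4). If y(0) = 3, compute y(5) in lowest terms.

y(1) = 8/(3 + 4) = 8/7.
y(2) = 8/(8/7 + 4) = 14/9.
y(3) = 8/(14/9 + 4) = 36/25.
y(4) = 8/(36/25 + 4) = 25/17.
y(5) = 8/(25/17 + 4) = 136/93.

136/93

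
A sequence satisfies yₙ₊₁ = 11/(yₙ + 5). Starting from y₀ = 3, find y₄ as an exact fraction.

3773/2276

y₁ = 11/(3 + 5) = 11/8.
y₂ = 11/(11/8 + 5) = 88/51.
y₃ = 11/(88/51 + 5) = 561/343.
y₄ = 11/(561/343 + 5) = 3773/2276.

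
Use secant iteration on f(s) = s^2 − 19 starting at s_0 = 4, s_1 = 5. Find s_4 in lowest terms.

1591/365

f(4) = −3, f(5) = 6. s_2 = 5 − 6·(5 − 4)/(6 − (−3)) = 13/3.
f(5) = 6, f(13/3) = −2/9. s_3 = (13/3) − (−2/9)·((13/3) − 5)/((−2/9) − 6) = 61/14.
f(13/3) = −2/9, f(61/14) = −3/196. s_4 = (61/14) − (−3/196)·((61/14) − (13/3))/((−3/196) − (−2/9)) = 1591/365.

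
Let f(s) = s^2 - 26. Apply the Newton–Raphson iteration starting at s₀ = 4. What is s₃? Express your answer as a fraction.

1468273/287952

f'(s) = 2s.
f(4) = -10, f'(4) = 8, so s₁ = 4 - (-10)/8 = 21/4.
f(21/4) = 25/16, f'(21/4) = 21/2, so s₂ = (21/4) - (25/16)/(21/2) = 857/168.
f(857/168) = 625/28224, f'(857/168) = 857/84, so s₃ = (857/168) - (625/28224)/(857/84) = 1468273/287952.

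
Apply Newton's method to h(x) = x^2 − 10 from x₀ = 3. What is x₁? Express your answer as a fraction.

19/6

h'(x) = 2x.
h(3) = −1, h'(3) = 6, so x₁ = 3 − (−1)/6 = 19/6.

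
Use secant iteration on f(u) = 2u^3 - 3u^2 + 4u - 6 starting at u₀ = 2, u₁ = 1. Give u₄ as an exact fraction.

118399/79411

f(2) = 6, f(1) = -3. u₂ = 1 - (-3)·(1 - 2)/((-3) - 6) = 4/3.
f(1) = -3, f(4/3) = -34/27. u₃ = (4/3) - (-34/27)·((4/3) - 1)/((-34/27) - (-3)) = 74/47.
f(4/3) = -34/27, f(74/47) = 69258/103823. u₄ = (74/47) - (69258/103823)·((74/47) - (4/3))/((69258/103823) - (-34/27)) = 118399/79411.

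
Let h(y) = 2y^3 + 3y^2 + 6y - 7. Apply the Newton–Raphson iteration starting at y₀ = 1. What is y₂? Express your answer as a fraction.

h'(y) = 6y^2 + 6y + 6.
h(1) = 4, h'(1) = 18, so y₁ = 1 - 4/18 = 7/9.
h(7/9) = 308/729, h'(7/9) = 386/27, so y₂ = (7/9) - (308/729)/(386/27) = 3899/5211.

3899/5211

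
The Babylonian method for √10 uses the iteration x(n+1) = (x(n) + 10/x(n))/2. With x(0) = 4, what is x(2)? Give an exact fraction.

329/104

x(1) = (4 + 10/4)/2 = 13/4.
x(2) = (13/4 + 10/(13/4))/2 = 329/104.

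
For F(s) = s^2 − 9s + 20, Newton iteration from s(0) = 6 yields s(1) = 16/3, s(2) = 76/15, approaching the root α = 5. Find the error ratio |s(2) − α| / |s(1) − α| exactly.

s(1) − α = 16/3 − 5 = 1/3, so |s(1) − α| = 1/3.
s(2) − α = 76/15 − 5 = 1/15, so |s(2) − α| = 1/15.
Ratio = (1/15) / (1/3) = 1/5.

1/5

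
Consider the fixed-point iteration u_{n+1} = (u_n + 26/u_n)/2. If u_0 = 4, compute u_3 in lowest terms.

u_1 = (4 + 26/4)/2 = 21/4.
u_2 = (21/4 + 26/(21/4))/2 = 857/168.
u_3 = (857/168 + 26/(857/168))/2 = 1468273/287952.

1468273/287952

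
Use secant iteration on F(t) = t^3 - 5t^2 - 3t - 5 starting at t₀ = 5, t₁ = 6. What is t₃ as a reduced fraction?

247425/43597

F(5) = -20, F(6) = 13. t₂ = 6 - 13·(6 - 5)/(13 - (-20)) = 185/33.
F(6) = 13, F(185/33) = -99580/35937. t₃ = (185/33) - (-99580/35937)·((185/33) - 6)/((-99580/35937) - 13) = 247425/43597.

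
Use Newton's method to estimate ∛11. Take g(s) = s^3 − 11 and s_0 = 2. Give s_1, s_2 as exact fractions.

s_1 = 9/4, s_2 = 1081/486

g'(s) = 3s^2.
g(2) = −3, g'(2) = 12, so s_1 = 2 − (−3)/12 = 9/4.
g(9/4) = 25/64, g'(9/4) = 243/16, so s_2 = (9/4) − (25/64)/(243/16) = 1081/486.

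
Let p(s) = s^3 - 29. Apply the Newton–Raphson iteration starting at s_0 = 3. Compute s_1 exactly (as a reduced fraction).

83/27

p'(s) = 3s^2.
p(3) = -2, p'(3) = 27, so s_1 = 3 - (-2)/27 = 83/27.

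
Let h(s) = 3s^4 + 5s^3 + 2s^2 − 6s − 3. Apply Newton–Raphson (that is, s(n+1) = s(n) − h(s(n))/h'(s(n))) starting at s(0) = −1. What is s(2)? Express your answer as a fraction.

h'(s) = 12s^3 + 15s^2 + 4s − 6.
h(−1) = 3, h'(−1) = −7, so s(1) = (−1) − 3/(−7) = −4/7.
h(−4/7) = 1125/2401, h'(−4/7) = −1930/343, so s(2) = (−4/7) − (1125/2401)/(−1930/343) = −1319/2702.

−1319/2702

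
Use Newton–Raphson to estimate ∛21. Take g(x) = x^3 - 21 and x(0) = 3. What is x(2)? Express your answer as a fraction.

g'(x) = 3x^2.
g(3) = 6, g'(3) = 27, so x(1) = 3 - 6/27 = 25/9.
g(25/9) = 316/729, g'(25/9) = 625/27, so x(2) = (25/9) - (316/729)/(625/27) = 46559/16875.

46559/16875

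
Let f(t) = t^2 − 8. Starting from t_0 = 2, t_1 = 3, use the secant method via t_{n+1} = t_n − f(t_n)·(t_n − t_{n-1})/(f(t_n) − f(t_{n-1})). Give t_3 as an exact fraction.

82/29

f(2) = −4, f(3) = 1. t_2 = 3 − 1·(3 − 2)/(1 − (−4)) = 14/5.
f(3) = 1, f(14/5) = −4/25. t_3 = (14/5) − (−4/25)·((14/5) − 3)/((−4/25) − 1) = 82/29.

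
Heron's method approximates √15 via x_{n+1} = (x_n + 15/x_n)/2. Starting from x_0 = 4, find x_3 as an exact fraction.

x_1 = (4 + 15/4)/2 = 31/8.
x_2 = (31/8 + 15/(31/8))/2 = 1921/496.
x_3 = (1921/496 + 15/(1921/496))/2 = 7380481/1905632.

7380481/1905632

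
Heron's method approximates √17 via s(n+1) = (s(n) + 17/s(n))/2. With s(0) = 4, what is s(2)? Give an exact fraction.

2177/528

s(1) = (4 + 17/4)/2 = 33/8.
s(2) = (33/8 + 17/(33/8))/2 = 2177/528.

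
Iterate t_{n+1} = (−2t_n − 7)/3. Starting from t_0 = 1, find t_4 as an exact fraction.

t_1 = (−2·1 − 7)/3 = −3.
t_2 = (−2·(−3) − 7)/3 = −1/3.
t_3 = (−2·(−1/3) − 7)/3 = −19/9.
t_4 = (−2·(−19/9) − 7)/3 = −25/27.

−25/27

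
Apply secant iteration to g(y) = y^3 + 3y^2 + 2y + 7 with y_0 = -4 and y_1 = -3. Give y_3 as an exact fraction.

g(-4) = -17, g(-3) = 1. y_2 = (-3) - 1·((-3) - (-4))/(1 - (-17)) = -55/18.
g(-3) = 1, g(-55/18) = 2159/5832. y_3 = (-55/18) - (2159/5832)·((-55/18) - (-3))/((2159/5832) - 1) = -11343/3673.

-11343/3673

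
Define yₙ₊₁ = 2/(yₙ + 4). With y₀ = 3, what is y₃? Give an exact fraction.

30/67

y₁ = 2/(3 + 4) = 2/7.
y₂ = 2/(2/7 + 4) = 7/15.
y₃ = 2/(7/15 + 4) = 30/67.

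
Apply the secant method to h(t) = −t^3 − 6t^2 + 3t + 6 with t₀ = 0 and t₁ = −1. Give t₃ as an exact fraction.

h(0) = 6, h(−1) = −2. t₂ = (−1) − (−2)·((−1) − 0)/((−2) − 6) = −3/4.
h(−1) = −2, h(−3/4) = 51/64. t₃ = (−3/4) − (51/64)·((−3/4) − (−1))/((51/64) − (−2)) = −147/179.

−147/179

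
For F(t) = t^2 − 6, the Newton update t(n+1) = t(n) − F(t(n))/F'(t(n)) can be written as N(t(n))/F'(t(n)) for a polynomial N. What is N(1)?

F'(t) = 2t.
N(t) = t·F'(t) − F(t) = t·(2t) − (t^2 − 6) = t^2 + 6.
N(1) = 7.

7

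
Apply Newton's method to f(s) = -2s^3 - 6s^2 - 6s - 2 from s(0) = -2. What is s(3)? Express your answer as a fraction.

f'(s) = -6s^2 - 12s - 6.
f(-2) = 2, f'(-2) = -6, so s(1) = (-2) - 2/(-6) = -5/3.
f(-5/3) = 16/27, f'(-5/3) = -8/3, so s(2) = (-5/3) - (16/27)/(-8/3) = -13/9.
f(-13/9) = 128/729, f'(-13/9) = -32/27, so s(3) = (-13/9) - (128/729)/(-32/27) = -35/27.

-35/27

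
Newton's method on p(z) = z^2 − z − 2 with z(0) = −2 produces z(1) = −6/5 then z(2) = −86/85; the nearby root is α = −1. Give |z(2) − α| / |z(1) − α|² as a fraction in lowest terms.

5/17

z(1) − α = −6/5 − (−1) = −6/5 + 1 = −1/5, so |z(1) − α| = 1/5.
z(2) − α = −86/85 − (−1) = −86/85 + 1 = −1/85, so |z(2) − α| = 1/85.
|z(1) − α|² = 1/25.
Ratio = (1/85) / (1/25) = 5/17.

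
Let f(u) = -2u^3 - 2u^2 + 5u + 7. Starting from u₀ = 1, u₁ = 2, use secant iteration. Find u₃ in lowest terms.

f(1) = 8, f(2) = -7. u₂ = 2 - (-7)·(2 - 1)/((-7) - 8) = 23/15.
f(2) = -7, f(23/15) = 9296/3375. u₃ = (23/15) - (9296/3375)·((23/15) - 2)/((9296/3375) - (-7)) = 7831/4703.

7831/4703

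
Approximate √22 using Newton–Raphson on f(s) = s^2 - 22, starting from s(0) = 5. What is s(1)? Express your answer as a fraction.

47/10

f'(s) = 2s.
f(5) = 3, f'(5) = 10, so s(1) = 5 - 3/10 = 47/10.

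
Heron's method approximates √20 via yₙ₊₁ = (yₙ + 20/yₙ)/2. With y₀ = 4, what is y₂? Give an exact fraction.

y₁ = (4 + 20/4)/2 = 9/2.
y₂ = (9/2 + 20/(9/2))/2 = 161/36.

161/36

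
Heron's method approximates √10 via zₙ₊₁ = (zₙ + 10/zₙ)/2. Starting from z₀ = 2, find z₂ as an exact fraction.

89/28

z₁ = (2 + 10/2)/2 = 7/2.
z₂ = (7/2 + 10/(7/2))/2 = 89/28.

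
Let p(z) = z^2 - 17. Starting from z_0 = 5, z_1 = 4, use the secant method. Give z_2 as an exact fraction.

37/9

p(5) = 8, p(4) = -1. z_2 = 4 - (-1)·(4 - 5)/((-1) - 8) = 37/9.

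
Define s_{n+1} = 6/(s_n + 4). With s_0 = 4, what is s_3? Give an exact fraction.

s_1 = 6/(4 + 4) = 3/4.
s_2 = 6/(3/4 + 4) = 24/19.
s_3 = 6/(24/19 + 4) = 57/50.

57/50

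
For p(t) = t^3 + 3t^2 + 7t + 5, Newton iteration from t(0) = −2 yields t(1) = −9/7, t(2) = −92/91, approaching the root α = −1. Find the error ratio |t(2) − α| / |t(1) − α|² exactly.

t(1) − α = −9/7 − (−1) = −9/7 + 1 = −2/7, so |t(1) − α| = 2/7.
t(2) − α = −92/91 − (−1) = −92/91 + 1 = −1/91, so |t(2) − α| = 1/91.
|t(1) − α|² = 4/49.
Ratio = (1/91) / (4/49) = 7/52.

7/52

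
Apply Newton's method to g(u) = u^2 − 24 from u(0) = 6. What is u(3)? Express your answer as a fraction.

g'(u) = 2u.
g(6) = 12, g'(6) = 12, so u(1) = 6 − 12/12 = 5.
g(5) = 1, g'(5) = 10, so u(2) = 5 − 1/10 = 49/10.
g(49/10) = 1/100, g'(49/10) = 49/5, so u(3) = (49/10) − (1/100)/(49/5) = 4801/980.

4801/980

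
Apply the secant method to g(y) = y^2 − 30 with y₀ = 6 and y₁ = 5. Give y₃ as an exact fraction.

126/23

g(6) = 6, g(5) = −5. y₂ = 5 − (−5)·(5 − 6)/((−5) − 6) = 60/11.
g(5) = −5, g(60/11) = −30/121. y₃ = (60/11) − (−30/121)·((60/11) − 5)/((−30/121) − (−5)) = 126/23.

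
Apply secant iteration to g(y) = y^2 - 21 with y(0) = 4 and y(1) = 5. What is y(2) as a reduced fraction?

g(4) = -5, g(5) = 4. y(2) = 5 - 4·(5 - 4)/(4 - (-5)) = 41/9.

41/9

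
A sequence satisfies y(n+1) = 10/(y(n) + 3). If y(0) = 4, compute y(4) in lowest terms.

1630/799

y(1) = 10/(4 + 3) = 10/7.
y(2) = 10/(10/7 + 3) = 70/31.
y(3) = 10/(70/31 + 3) = 310/163.
y(4) = 10/(310/163 + 3) = 1630/799.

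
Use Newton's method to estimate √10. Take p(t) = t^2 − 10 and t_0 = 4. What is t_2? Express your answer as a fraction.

329/104

p'(t) = 2t.
p(4) = 6, p'(4) = 8, so t_1 = 4 − 6/8 = 13/4.
p(13/4) = 9/16, p'(13/4) = 13/2, so t_2 = (13/4) − (9/16)/(13/2) = 329/104.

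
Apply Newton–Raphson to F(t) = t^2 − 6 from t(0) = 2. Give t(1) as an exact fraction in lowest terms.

F'(t) = 2t.
F(2) = −2, F'(2) = 4, so t(1) = 2 − (−2)/4 = 5/2.

5/2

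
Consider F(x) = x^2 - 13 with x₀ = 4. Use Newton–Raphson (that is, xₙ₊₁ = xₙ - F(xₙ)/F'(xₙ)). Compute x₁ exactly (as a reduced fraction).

F'(x) = 2x.
F(4) = 3, F'(4) = 8, so x₁ = 4 - 3/8 = 29/8.

29/8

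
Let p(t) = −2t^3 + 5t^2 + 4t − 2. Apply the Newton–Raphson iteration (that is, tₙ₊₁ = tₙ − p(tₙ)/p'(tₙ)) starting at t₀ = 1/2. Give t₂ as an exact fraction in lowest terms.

33413/92610

p'(t) = −6t^2 + 10t + 4.
p(1/2) = 1, p'(1/2) = 15/2, so t₁ = (1/2) − 1/(15/2) = 11/30.
p(11/30) = 136/3375, p'(11/30) = 343/50, so t₂ = (11/30) − (136/3375)/(343/50) = 33413/92610.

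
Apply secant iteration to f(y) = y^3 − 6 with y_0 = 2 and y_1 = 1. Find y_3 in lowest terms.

522/277

f(2) = 2, f(1) = −5. y_2 = 1 − (−5)·(1 − 2)/((−5) − 2) = 12/7.
f(1) = −5, f(12/7) = −330/343. y_3 = (12/7) − (−330/343)·((12/7) − 1)/((−330/343) − (−5)) = 522/277.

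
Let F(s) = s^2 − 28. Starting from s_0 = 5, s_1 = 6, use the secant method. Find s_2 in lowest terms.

58/11

F(5) = −3, F(6) = 8. s_2 = 6 − 8·(6 − 5)/(8 − (−3)) = 58/11.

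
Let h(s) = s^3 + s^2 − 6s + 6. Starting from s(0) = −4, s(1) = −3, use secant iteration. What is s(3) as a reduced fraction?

−305/91

h(−4) = −18, h(−3) = 6. s(2) = (−3) − 6·((−3) − (−4))/(6 − (−18)) = −13/4.
h(−3) = 6, h(−13/4) = 111/64. s(3) = (−13/4) − (111/64)·((−13/4) − (−3))/((111/64) − 6) = −305/91.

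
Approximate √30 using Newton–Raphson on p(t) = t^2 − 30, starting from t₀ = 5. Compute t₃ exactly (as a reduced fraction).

p'(t) = 2t.
p(5) = −5, p'(5) = 10, so t₁ = 5 − (−5)/10 = 11/2.
p(11/2) = 1/4, p'(11/2) = 11, so t₂ = (11/2) − (1/4)/11 = 241/44.
p(241/44) = 1/1936, p'(241/44) = 241/22, so t₃ = (241/44) − (1/1936)/(241/22) = 116161/21208.

116161/21208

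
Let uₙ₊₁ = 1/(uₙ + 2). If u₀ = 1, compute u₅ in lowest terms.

41/99

u₁ = 1/(1 + 2) = 1/3.
u₂ = 1/(1/3 + 2) = 3/7.
u₃ = 1/(3/7 + 2) = 7/17.
u₄ = 1/(7/17 + 2) = 17/41.
u₅ = 1/(17/41 + 2) = 41/99.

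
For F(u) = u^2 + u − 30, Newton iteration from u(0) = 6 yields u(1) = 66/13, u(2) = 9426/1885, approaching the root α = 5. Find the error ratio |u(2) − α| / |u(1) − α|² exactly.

13/145

u(1) − α = 66/13 − 5 = 1/13, so |u(1) − α| = 1/13.
u(2) − α = 9426/1885 − 5 = 1/1885, so |u(2) − α| = 1/1885.
|u(1) − α|² = 1/169.
Ratio = (1/1885) / (1/169) = 13/145.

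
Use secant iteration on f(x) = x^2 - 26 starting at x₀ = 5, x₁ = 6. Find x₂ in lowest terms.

56/11

f(5) = -1, f(6) = 10. x₂ = 6 - 10·(6 - 5)/(10 - (-1)) = 56/11.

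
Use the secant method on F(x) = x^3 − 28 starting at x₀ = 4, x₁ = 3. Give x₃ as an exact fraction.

F(4) = 36, F(3) = −1. x₂ = 3 − (−1)·(3 − 4)/((−1) − 36) = 112/37.
F(3) = −1, F(112/37) = −13356/50653. x₃ = (112/37) − (−13356/50653)·((112/37) − 3)/((−13356/50653) − (−1)) = 113260/37297.

113260/37297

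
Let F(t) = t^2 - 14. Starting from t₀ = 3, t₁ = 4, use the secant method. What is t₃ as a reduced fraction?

F(3) = -5, F(4) = 2. t₂ = 4 - 2·(4 - 3)/(2 - (-5)) = 26/7.
F(4) = 2, F(26/7) = -10/49. t₃ = (26/7) - (-10/49)·((26/7) - 4)/((-10/49) - 2) = 101/27.

101/27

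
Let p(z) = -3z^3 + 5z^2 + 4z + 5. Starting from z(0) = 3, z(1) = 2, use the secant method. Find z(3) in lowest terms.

p(3) = -19, p(2) = 9. z(2) = 2 - 9·(2 - 3)/(9 - (-19)) = 65/28.
p(2) = 9, p(65/28) = 81225/21952. z(3) = (65/28) - (81225/21952)·((65/28) - 2)/((81225/21952) - 9) = 10970/4309.

10970/4309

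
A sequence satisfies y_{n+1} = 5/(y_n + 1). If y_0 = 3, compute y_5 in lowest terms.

370/219

y_1 = 5/(3 + 1) = 5/4.
y_2 = 5/(5/4 + 1) = 20/9.
y_3 = 5/(20/9 + 1) = 45/29.
y_4 = 5/(45/29 + 1) = 145/74.
y_5 = 5/(145/74 + 1) = 370/219.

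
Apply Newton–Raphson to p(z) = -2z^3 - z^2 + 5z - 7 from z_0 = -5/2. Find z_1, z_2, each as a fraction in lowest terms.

z_1 = -23/10, z_2 = -25189/11070

p'(z) = -6z^2 - 2z + 5.
p(-5/2) = 11/2, p'(-5/2) = -55/2, so z_1 = (-5/2) - (11/2)/(-55/2) = -23/10.
p(-23/10) = 68/125, p'(-23/10) = -1107/50, so z_2 = (-23/10) - (68/125)/(-1107/50) = -25189/11070.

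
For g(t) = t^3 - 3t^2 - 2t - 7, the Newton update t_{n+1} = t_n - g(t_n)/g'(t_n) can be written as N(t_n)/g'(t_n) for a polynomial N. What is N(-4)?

g'(t) = 3t^2 - 6t - 2.
N(t) = t·g'(t) - g(t) = t·(3t^2 - 6t - 2) - (t^3 - 3t^2 - 2t - 7) = 2t^3 - 3t^2 + 7.
N(-4) = -169.

-169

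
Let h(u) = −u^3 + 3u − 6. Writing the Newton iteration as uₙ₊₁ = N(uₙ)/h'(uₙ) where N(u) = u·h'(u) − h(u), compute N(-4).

h'(u) = −3u^2 + 3.
N(u) = u·h'(u) − h(u) = u·(−3u^2 + 3) − (−u^3 + 3u − 6) = −2u^3 + 6.
N(-4) = 134.

134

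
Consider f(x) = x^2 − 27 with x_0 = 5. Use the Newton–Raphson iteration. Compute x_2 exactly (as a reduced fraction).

1351/260

f'(x) = 2x.
f(5) = −2, f'(5) = 10, so x_1 = 5 − (−2)/10 = 26/5.
f(26/5) = 1/25, f'(26/5) = 52/5, so x_2 = (26/5) − (1/25)/(52/5) = 1351/260.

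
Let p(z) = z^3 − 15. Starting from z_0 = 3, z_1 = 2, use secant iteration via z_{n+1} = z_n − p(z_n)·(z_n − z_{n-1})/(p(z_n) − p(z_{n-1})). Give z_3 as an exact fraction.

12885/5179

p(3) = 12, p(2) = −7. z_2 = 2 − (−7)·(2 − 3)/((−7) − 12) = 45/19.
p(2) = −7, p(45/19) = −11760/6859. z_3 = (45/19) − (−11760/6859)·((45/19) − 2)/((−11760/6859) − (−7)) = 12885/5179.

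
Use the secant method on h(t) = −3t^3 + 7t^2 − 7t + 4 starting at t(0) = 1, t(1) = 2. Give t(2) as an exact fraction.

8/7

h(1) = 1, h(2) = −6. t(2) = 2 − (−6)·(2 − 1)/((−6) − 1) = 8/7.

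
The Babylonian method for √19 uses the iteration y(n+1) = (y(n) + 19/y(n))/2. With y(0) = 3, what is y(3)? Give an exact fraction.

y(1) = (3 + 19/3)/2 = 14/3.
y(2) = (14/3 + 19/(14/3))/2 = 367/84.
y(3) = (367/84 + 19/(367/84))/2 = 268753/61656.

268753/61656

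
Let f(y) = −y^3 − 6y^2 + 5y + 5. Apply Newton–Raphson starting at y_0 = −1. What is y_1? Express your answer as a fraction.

−9/14

f'(y) = −3y^2 − 12y + 5.
f(−1) = −5, f'(−1) = 14, so y_1 = (−1) − (−5)/14 = −9/14.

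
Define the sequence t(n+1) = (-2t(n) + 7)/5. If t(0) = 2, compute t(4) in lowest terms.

t(1) = (-2·2 + 7)/5 = 3/5.
t(2) = (-2·(3/5) + 7)/5 = 29/25.
t(3) = (-2·(29/25) + 7)/5 = 117/125.
t(4) = (-2·(117/125) + 7)/5 = 641/625.

641/625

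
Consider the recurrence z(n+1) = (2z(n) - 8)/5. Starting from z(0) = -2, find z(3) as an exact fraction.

z(1) = (2·(-2) - 8)/5 = -12/5.
z(2) = (2·(-12/5) - 8)/5 = -64/25.
z(3) = (2·(-64/25) - 8)/5 = -328/125.

-328/125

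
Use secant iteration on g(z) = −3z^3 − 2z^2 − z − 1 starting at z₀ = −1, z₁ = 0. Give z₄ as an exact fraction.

−8/13

g(−1) = 1, g(0) = −1. z₂ = 0 − (−1)·(0 − (−1))/((−1) − 1) = −1/2.
g(0) = −1, g(−1/2) = −5/8. z₃ = (−1/2) − (−5/8)·((−1/2) − 0)/((−5/8) − (−1)) = −4/3.
g(−1/2) = −5/8, g(−4/3) = 35/9. z₄ = (−4/3) − (35/9)·((−4/3) − (−1/2))/((35/9) − (−5/8)) = −8/13.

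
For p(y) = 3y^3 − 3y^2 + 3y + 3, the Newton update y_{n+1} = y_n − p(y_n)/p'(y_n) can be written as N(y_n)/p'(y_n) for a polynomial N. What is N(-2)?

p'(y) = 9y^2 − 6y + 3.
N(y) = y·p'(y) − p(y) = y·(9y^2 − 6y + 3) − (3y^3 − 3y^2 + 3y + 3) = 6y^3 − 3y^2 − 3.
N(-2) = −63.

−63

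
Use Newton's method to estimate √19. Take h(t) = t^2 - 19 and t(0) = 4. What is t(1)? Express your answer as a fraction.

h'(t) = 2t.
h(4) = -3, h'(4) = 8, so t(1) = 4 - (-3)/8 = 35/8.

35/8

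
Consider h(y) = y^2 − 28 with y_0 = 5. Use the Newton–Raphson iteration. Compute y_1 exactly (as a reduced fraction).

h'(y) = 2y.
h(5) = −3, h'(5) = 10, so y_1 = 5 − (−3)/10 = 53/10.

53/10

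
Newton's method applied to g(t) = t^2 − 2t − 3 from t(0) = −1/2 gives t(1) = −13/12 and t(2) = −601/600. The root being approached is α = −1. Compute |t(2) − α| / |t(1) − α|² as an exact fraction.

t(1) − α = −13/12 − (−1) = −13/12 + 1 = −1/12, so |t(1) − α| = 1/12.
t(2) − α = −601/600 − (−1) = −601/600 + 1 = −1/600, so |t(2) − α| = 1/600.
|t(1) − α|² = 1/144.
Ratio = (1/600) / (1/144) = 6/25.

6/25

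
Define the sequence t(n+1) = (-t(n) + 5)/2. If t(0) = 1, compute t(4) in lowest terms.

13/8

t(1) = (-1 + 5)/2 = 2.
t(2) = (-2 + 5)/2 = 3/2.
t(3) = (-(3/2) + 5)/2 = 7/4.
t(4) = (-(7/4) + 5)/2 = 13/8.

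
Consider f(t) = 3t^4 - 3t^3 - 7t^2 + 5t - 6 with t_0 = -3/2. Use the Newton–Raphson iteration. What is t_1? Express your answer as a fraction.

f'(t) = 12t^3 - 9t^2 - 14t + 5.
f(-3/2) = -63/16, f'(-3/2) = -139/4, so t_1 = (-3/2) - (-63/16)/(-139/4) = -897/556.

-897/556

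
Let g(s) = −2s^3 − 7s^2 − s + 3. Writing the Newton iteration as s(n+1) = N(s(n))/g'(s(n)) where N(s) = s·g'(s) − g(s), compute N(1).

−14

g'(s) = −6s^2 − 14s − 1.
N(s) = s·g'(s) − g(s) = s·(−6s^2 − 14s − 1) − (−2s^3 − 7s^2 − s + 3) = −4s^3 − 7s^2 − 3.
N(1) = −14.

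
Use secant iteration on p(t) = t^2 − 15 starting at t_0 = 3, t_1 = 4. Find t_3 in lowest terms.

p(3) = −6, p(4) = 1. t_2 = 4 − 1·(4 − 3)/(1 − (−6)) = 27/7.
p(4) = 1, p(27/7) = −6/49. t_3 = (27/7) − (−6/49)·((27/7) − 4)/((−6/49) − 1) = 213/55.

213/55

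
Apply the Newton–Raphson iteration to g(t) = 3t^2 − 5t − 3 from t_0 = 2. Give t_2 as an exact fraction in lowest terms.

g'(t) = 6t − 5.
g(2) = −1, g'(2) = 7, so t_1 = 2 − (−1)/7 = 15/7.
g(15/7) = 3/49, g'(15/7) = 55/7, so t_2 = (15/7) − (3/49)/(55/7) = 822/385.

822/385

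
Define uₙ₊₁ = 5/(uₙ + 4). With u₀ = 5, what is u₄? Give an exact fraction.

1045/1041

u₁ = 5/(5 + 4) = 5/9.
u₂ = 5/(5/9 + 4) = 45/41.
u₃ = 5/(45/41 + 4) = 205/209.
u₄ = 5/(205/209 + 4) = 1045/1041.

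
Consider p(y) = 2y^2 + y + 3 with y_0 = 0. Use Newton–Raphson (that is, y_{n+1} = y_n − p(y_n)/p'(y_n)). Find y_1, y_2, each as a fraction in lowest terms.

y_1 = −3, y_2 = −15/11

p'(y) = 4y + 1.
p(0) = 3, p'(0) = 1, so y_1 = 0 − 3/1 = −3.
p(−3) = 18, p'(−3) = −11, so y_2 = (−3) − 18/(−11) = −15/11.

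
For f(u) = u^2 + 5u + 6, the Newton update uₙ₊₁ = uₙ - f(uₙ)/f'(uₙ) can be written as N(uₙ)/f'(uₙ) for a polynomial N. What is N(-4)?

f'(u) = 2u + 5.
N(u) = u·f'(u) - f(u) = u·(2u + 5) - (u^2 + 5u + 6) = u^2 - 6.
N(-4) = 10.

10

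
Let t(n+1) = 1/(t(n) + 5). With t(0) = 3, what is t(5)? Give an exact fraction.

1106/5743

t(1) = 1/(3 + 5) = 1/8.
t(2) = 1/(1/8 + 5) = 8/41.
t(3) = 1/(8/41 + 5) = 41/213.
t(4) = 1/(41/213 + 5) = 213/1106.
t(5) = 1/(213/1106 + 5) = 1106/5743.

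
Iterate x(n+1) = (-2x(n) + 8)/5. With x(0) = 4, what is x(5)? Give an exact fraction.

x(1) = (-2·4 + 8)/5 = 0.
x(2) = (-2·0 + 8)/5 = 8/5.
x(3) = (-2·(8/5) + 8)/5 = 24/25.
x(4) = (-2·(24/25) + 8)/5 = 152/125.
x(5) = (-2·(152/125) + 8)/5 = 696/625.

696/625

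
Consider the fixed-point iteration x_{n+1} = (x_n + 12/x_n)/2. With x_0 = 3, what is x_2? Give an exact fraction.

97/28

x_1 = (3 + 12/3)/2 = 7/2.
x_2 = (7/2 + 12/(7/2))/2 = 97/28.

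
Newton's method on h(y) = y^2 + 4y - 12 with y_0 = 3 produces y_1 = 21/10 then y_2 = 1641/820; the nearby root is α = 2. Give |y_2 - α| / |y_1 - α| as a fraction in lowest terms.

y_1 - α = 21/10 - 2 = 1/10, so |y_1 - α| = 1/10.
y_2 - α = 1641/820 - 2 = 1/820, so |y_2 - α| = 1/820.
Ratio = (1/820) / (1/10) = 1/82.

1/82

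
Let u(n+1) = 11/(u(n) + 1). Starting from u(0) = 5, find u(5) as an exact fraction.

u(1) = 11/(5 + 1) = 11/6.
u(2) = 11/(11/6 + 1) = 66/17.
u(3) = 11/(66/17 + 1) = 187/83.
u(4) = 11/(187/83 + 1) = 913/270.
u(5) = 11/(913/270 + 1) = 2970/1183.

2970/1183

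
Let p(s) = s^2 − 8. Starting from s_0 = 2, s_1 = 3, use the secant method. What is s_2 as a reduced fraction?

14/5

p(2) = −4, p(3) = 1. s_2 = 3 − 1·(3 − 2)/(1 − (−4)) = 14/5.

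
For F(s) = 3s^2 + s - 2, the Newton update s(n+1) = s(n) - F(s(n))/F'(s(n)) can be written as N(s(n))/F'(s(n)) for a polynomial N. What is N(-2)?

F'(s) = 6s + 1.
N(s) = s·F'(s) - F(s) = s·(6s + 1) - (3s^2 + s - 2) = 3s^2 + 2.
N(-2) = 14.

14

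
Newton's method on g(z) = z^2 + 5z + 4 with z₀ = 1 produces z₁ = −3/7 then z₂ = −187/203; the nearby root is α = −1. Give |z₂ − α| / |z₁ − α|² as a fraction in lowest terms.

z₁ − α = −3/7 − (−1) = −3/7 + 1 = 4/7, so |z₁ − α| = 4/7.
z₂ − α = −187/203 − (−1) = −187/203 + 1 = 16/203, so |z₂ − α| = 16/203.
|z₁ − α|² = 16/49.
Ratio = (16/203) / (16/49) = 7/29.

7/29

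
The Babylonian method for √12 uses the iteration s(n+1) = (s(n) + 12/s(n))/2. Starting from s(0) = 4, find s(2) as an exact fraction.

s(1) = (4 + 12/4)/2 = 7/2.
s(2) = (7/2 + 12/(7/2))/2 = 97/28.

97/28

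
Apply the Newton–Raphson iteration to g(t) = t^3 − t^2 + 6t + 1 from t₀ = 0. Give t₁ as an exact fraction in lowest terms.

−1/6

g'(t) = 3t^2 − 2t + 6.
g(0) = 1, g'(0) = 6, so t₁ = 0 − 1/6 = −1/6.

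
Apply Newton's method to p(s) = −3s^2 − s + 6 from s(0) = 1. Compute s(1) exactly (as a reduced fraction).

p'(s) = −6s − 1.
p(1) = 2, p'(1) = −7, so s(1) = 1 − 2/(−7) = 9/7.

9/7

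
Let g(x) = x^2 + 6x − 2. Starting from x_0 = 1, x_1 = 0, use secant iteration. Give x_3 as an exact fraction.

g(1) = 5, g(0) = −2. x_2 = 0 − (−2)·(0 − 1)/((−2) − 5) = 2/7.
g(0) = −2, g(2/7) = −10/49. x_3 = (2/7) − (−10/49)·((2/7) − 0)/((−10/49) − (−2)) = 7/22.

7/22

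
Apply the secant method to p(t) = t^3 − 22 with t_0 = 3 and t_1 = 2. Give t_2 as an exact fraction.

p(3) = 5, p(2) = −14. t_2 = 2 − (−14)·(2 − 3)/((−14) − 5) = 52/19.

52/19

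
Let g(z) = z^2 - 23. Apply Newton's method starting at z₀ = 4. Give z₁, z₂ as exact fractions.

z₁ = 39/8, z₂ = 2993/624

g'(z) = 2z.
g(4) = -7, g'(4) = 8, so z₁ = 4 - (-7)/8 = 39/8.
g(39/8) = 49/64, g'(39/8) = 39/4, so z₂ = (39/8) - (49/64)/(39/4) = 2993/624.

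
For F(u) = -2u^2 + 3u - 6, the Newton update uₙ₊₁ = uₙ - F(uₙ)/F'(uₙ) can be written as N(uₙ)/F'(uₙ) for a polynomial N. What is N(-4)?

F'(u) = -4u + 3.
N(u) = u·F'(u) - F(u) = u·(-4u + 3) - (-2u^2 + 3u - 6) = -2u^2 + 6.
N(-4) = -26.

-26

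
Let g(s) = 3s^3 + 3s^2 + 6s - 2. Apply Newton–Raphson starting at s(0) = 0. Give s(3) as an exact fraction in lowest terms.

421477/1493235

g'(s) = 9s^2 + 6s + 6.
g(0) = -2, g'(0) = 6, so s(1) = 0 - (-2)/6 = 1/3.
g(1/3) = 4/9, g'(1/3) = 9, so s(2) = (1/3) - (4/9)/9 = 23/81.
g(23/81) = 2528/177147, g'(23/81) = 6145/729, so s(3) = (23/81) - (2528/177147)/(6145/729) = 421477/1493235.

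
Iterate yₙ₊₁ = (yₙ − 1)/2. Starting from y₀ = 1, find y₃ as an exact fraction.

y₁ = (1 − 1)/2 = 0.
y₂ = (0 − 1)/2 = −1/2.
y₃ = ((−1/2) − 1)/2 = −3/4.

−3/4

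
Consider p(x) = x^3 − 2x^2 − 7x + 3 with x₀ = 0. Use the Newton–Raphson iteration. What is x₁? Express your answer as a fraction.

3/7

p'(x) = 3x^2 − 4x − 7.
p(0) = 3, p'(0) = −7, so x₁ = 0 − 3/(−7) = 3/7.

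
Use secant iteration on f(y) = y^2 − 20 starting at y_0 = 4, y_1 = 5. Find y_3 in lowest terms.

76/17

f(4) = −4, f(5) = 5. y_2 = 5 − 5·(5 − 4)/(5 − (−4)) = 40/9.
f(5) = 5, f(40/9) = −20/81. y_3 = (40/9) − (−20/81)·((40/9) − 5)/((−20/81) − 5) = 76/17.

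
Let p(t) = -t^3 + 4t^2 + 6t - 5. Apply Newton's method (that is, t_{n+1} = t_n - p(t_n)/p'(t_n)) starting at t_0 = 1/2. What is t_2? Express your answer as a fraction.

p'(t) = -3t^2 + 8t + 6.
p(1/2) = -9/8, p'(1/2) = 37/4, so t_1 = (1/2) - (-9/8)/(37/4) = 23/37.
p(23/37) = 1782/50653, p'(23/37) = 13435/1369, so t_2 = (23/37) - (1782/50653)/(13435/1369) = 307223/497095.

307223/497095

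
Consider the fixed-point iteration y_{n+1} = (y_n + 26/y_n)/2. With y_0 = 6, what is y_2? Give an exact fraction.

1897/372

y_1 = (6 + 26/6)/2 = 31/6.
y_2 = (31/6 + 26/(31/6))/2 = 1897/372.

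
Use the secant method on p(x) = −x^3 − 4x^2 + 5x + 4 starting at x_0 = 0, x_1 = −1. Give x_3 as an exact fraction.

−21/37

p(0) = 4, p(−1) = −4. x_2 = (−1) − (−4)·((−1) − 0)/((−4) − 4) = −1/2.
p(−1) = −4, p(−1/2) = 5/8. x_3 = (−1/2) − (5/8)·((−1/2) − (−1))/((5/8) − (−4)) = −21/37.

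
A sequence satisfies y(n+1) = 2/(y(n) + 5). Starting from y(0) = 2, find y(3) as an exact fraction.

y(1) = 2/(2 + 5) = 2/7.
y(2) = 2/(2/7 + 5) = 14/37.
y(3) = 2/(14/37 + 5) = 74/199.

74/199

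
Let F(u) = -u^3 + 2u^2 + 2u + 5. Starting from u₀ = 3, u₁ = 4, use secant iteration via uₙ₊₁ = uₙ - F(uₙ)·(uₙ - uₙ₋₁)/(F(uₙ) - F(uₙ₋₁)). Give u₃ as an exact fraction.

F(3) = 2, F(4) = -19. u₂ = 4 - (-19)·(4 - 3)/((-19) - 2) = 65/21.
F(4) = -19, F(65/21) = 6460/9261. u₃ = (65/21) - (6460/9261)·((65/21) - 4)/((6460/9261) - (-19)) = 30025/9601.

30025/9601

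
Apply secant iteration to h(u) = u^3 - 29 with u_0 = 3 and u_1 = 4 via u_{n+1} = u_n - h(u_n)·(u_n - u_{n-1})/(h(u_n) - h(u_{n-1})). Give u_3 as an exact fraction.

157673/51397

h(3) = -2, h(4) = 35. u_2 = 4 - 35·(4 - 3)/(35 - (-2)) = 113/37.
h(4) = 35, h(113/37) = -26040/50653. u_3 = (113/37) - (-26040/50653)·((113/37) - 4)/((-26040/50653) - 35) = 157673/51397.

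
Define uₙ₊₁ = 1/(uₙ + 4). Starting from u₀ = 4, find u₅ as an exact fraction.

593/2512

u₁ = 1/(4 + 4) = 1/8.
u₂ = 1/(1/8 + 4) = 8/33.
u₃ = 1/(8/33 + 4) = 33/140.
u₄ = 1/(33/140 + 4) = 140/593.
u₅ = 1/(140/593 + 4) = 593/2512.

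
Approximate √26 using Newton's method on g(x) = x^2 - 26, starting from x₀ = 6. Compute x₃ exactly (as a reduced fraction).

7196593/1411368

g'(x) = 2x.
g(6) = 10, g'(6) = 12, so x₁ = 6 - 10/12 = 31/6.
g(31/6) = 25/36, g'(31/6) = 31/3, so x₂ = (31/6) - (25/36)/(31/3) = 1897/372.
g(1897/372) = 625/138384, g'(1897/372) = 1897/186, so x₃ = (1897/372) - (625/138384)/(1897/186) = 7196593/1411368.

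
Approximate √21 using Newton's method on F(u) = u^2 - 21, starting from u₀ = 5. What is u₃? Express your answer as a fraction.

F'(u) = 2u.
F(5) = 4, F'(5) = 10, so u₁ = 5 - 4/10 = 23/5.
F(23/5) = 4/25, F'(23/5) = 46/5, so u₂ = (23/5) - (4/25)/(46/5) = 527/115.
F(527/115) = 4/13225, F'(527/115) = 1054/115, so u₃ = (527/115) - (4/13225)/(1054/115) = 277727/60605.

277727/60605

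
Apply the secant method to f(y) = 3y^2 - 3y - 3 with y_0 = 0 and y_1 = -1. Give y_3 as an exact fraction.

f(0) = -3, f(-1) = 3. y_2 = (-1) - 3·((-1) - 0)/(3 - (-3)) = -1/2.
f(-1) = 3, f(-1/2) = -3/4. y_3 = (-1/2) - (-3/4)·((-1/2) - (-1))/((-3/4) - 3) = -3/5.

-3/5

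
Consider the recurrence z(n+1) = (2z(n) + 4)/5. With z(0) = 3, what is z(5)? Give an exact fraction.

844/625

z(1) = (2·3 + 4)/5 = 2.
z(2) = (2·2 + 4)/5 = 8/5.
z(3) = (2·(8/5) + 4)/5 = 36/25.
z(4) = (2·(36/25) + 4)/5 = 172/125.
z(5) = (2·(172/125) + 4)/5 = 844/625.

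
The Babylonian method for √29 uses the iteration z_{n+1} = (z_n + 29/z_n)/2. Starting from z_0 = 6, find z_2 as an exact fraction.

z_1 = (6 + 29/6)/2 = 65/12.
z_2 = (65/12 + 29/(65/12))/2 = 8401/1560.

8401/1560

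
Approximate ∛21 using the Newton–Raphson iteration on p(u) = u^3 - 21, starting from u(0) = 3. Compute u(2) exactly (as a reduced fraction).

46559/16875

p'(u) = 3u^2.
p(3) = 6, p'(3) = 27, so u(1) = 3 - 6/27 = 25/9.
p(25/9) = 316/729, p'(25/9) = 625/27, so u(2) = (25/9) - (316/729)/(625/27) = 46559/16875.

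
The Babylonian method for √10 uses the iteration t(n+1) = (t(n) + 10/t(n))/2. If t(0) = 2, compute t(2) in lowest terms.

t(1) = (2 + 10/2)/2 = 7/2.
t(2) = (7/2 + 10/(7/2))/2 = 89/28.

89/28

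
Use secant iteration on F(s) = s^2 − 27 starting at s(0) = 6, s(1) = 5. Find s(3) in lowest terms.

F(6) = 9, F(5) = −2. s(2) = 5 − (−2)·(5 − 6)/((−2) − 9) = 57/11.
F(5) = −2, F(57/11) = −18/121. s(3) = (57/11) − (−18/121)·((57/11) − 5)/((−18/121) − (−2)) = 291/56.

291/56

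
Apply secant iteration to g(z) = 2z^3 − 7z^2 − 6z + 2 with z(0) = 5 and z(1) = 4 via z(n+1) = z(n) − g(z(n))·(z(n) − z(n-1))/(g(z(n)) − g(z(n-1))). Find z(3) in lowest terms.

210395/50492

g(5) = 47, g(4) = −6. z(2) = 4 − (−6)·(4 − 5)/((−6) − 47) = 218/53.
g(4) = −6, g(218/53) = −287358/148877. z(3) = (218/53) − (−287358/148877)·((218/53) − 4)/((−287358/148877) − (−6)) = 210395/50492.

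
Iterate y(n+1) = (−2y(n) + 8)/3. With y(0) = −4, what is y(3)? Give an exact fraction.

y(1) = (−2·(−4) + 8)/3 = 16/3.
y(2) = (−2·(16/3) + 8)/3 = −8/9.
y(3) = (−2·(−8/9) + 8)/3 = 88/27.

88/27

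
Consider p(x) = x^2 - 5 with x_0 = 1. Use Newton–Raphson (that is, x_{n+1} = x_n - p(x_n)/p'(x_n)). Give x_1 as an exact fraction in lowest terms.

3

p'(x) = 2x.
p(1) = -4, p'(1) = 2, so x_1 = 1 - (-4)/2 = 3.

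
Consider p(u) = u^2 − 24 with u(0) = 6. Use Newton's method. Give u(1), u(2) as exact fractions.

u(1) = 5, u(2) = 49/10

p'(u) = 2u.
p(6) = 12, p'(6) = 12, so u(1) = 6 − 12/12 = 5.
p(5) = 1, p'(5) = 10, so u(2) = 5 − 1/10 = 49/10.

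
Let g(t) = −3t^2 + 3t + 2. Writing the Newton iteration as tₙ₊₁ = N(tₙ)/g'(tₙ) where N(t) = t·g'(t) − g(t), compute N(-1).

−5

g'(t) = −6t + 3.
N(t) = t·g'(t) − g(t) = t·(−6t + 3) − (−3t^2 + 3t + 2) = −3t^2 − 2.
N(-1) = −5.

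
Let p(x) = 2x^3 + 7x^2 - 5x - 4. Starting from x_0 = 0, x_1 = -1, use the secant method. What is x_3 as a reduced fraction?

p(0) = -4, p(-1) = 6. x_2 = (-1) - 6·((-1) - 0)/(6 - (-4)) = -2/5.
p(-1) = 6, p(-2/5) = -126/125. x_3 = (-2/5) - (-126/125)·((-2/5) - (-1))/((-126/125) - 6) = -71/146.

-71/146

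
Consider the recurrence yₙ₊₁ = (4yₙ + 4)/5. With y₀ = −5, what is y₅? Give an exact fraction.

3284/3125

y₁ = (4·(−5) + 4)/5 = −16/5.
y₂ = (4·(−16/5) + 4)/5 = −44/25.
y₃ = (4·(−44/25) + 4)/5 = −76/125.
y₄ = (4·(−76/125) + 4)/5 = 196/625.
y₅ = (4·(196/625) + 4)/5 = 3284/3125.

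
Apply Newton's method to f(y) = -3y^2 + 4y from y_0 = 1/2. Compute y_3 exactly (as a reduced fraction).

f'(y) = -6y + 4.
f(1/2) = 5/4, f'(1/2) = 1, so y_1 = (1/2) - (5/4)/1 = -3/4.
f(-3/4) = -75/16, f'(-3/4) = 17/2, so y_2 = (-3/4) - (-75/16)/(17/2) = -27/136.
f(-27/136) = -16875/18496, f'(-27/136) = 353/68, so y_3 = (-27/136) - (-16875/18496)/(353/68) = -2187/96016.

-2187/96016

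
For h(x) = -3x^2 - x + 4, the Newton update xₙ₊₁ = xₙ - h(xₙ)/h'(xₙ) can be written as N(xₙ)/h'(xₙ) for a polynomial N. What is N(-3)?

h'(x) = -6x - 1.
N(x) = x·h'(x) - h(x) = x·(-6x - 1) - (-3x^2 - x + 4) = -3x^2 - 4.
N(-3) = -31.

-31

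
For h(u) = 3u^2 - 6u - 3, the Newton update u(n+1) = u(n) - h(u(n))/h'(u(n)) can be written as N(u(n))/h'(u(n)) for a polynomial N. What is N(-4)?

h'(u) = 6u - 6.
N(u) = u·h'(u) - h(u) = u·(6u - 6) - (3u^2 - 6u - 3) = 3u^2 + 3.
N(-4) = 51.

51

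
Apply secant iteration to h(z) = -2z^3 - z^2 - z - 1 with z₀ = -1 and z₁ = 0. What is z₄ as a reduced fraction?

-2/3

h(-1) = 1, h(0) = -1. z₂ = 0 - (-1)·(0 - (-1))/((-1) - 1) = -1/2.
h(0) = -1, h(-1/2) = -1/2. z₃ = (-1/2) - (-1/2)·((-1/2) - 0)/((-1/2) - (-1)) = -1.
h(-1/2) = -1/2, h(-1) = 1. z₄ = (-1) - 1·((-1) - (-1/2))/(1 - (-1/2)) = -2/3.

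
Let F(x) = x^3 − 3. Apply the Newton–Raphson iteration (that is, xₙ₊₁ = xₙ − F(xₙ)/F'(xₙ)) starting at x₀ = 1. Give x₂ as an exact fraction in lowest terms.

331/225

F'(x) = 3x^2.
F(1) = −2, F'(1) = 3, so x₁ = 1 − (−2)/3 = 5/3.
F(5/3) = 44/27, F'(5/3) = 25/3, so x₂ = (5/3) − (44/27)/(25/3) = 331/225.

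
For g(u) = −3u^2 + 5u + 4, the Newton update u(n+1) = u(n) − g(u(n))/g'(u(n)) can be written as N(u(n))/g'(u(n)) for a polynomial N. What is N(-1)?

g'(u) = −6u + 5.
N(u) = u·g'(u) − g(u) = u·(−6u + 5) − (−3u^2 + 5u + 4) = −3u^2 − 4.
N(-1) = −7.

−7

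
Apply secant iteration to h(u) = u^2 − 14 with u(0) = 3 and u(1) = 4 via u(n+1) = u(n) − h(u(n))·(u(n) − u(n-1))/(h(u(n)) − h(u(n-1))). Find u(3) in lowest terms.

101/27

h(3) = −5, h(4) = 2. u(2) = 4 − 2·(4 − 3)/(2 − (−5)) = 26/7.
h(4) = 2, h(26/7) = −10/49. u(3) = (26/7) − (−10/49)·((26/7) − 4)/((−10/49) − 2) = 101/27.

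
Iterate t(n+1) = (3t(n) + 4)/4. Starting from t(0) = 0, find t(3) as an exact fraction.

37/16

t(1) = (3·0 + 4)/4 = 1.
t(2) = (3·1 + 4)/4 = 7/4.
t(3) = (3·(7/4) + 4)/4 = 37/16.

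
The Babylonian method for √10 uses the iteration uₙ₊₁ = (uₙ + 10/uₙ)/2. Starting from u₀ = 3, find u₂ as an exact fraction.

721/228

u₁ = (3 + 10/3)/2 = 19/6.
u₂ = (19/6 + 10/(19/6))/2 = 721/228.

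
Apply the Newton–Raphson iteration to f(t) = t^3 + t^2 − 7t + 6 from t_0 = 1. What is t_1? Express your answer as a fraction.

3/2

f'(t) = 3t^2 + 2t − 7.
f(1) = 1, f'(1) = −2, so t_1 = 1 − 1/(−2) = 3/2.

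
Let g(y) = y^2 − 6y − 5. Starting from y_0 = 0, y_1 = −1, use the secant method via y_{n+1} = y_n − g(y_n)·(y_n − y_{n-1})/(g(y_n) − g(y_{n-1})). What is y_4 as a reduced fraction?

g(0) = −5, g(−1) = 2. y_2 = (−1) − 2·((−1) − 0)/(2 − (−5)) = −5/7.
g(−1) = 2, g(−5/7) = −10/49. y_3 = (−5/7) − (−10/49)·((−5/7) − (−1))/((−10/49) − 2) = −20/27.
g(−5/7) = −10/49, g(−20/27) = −5/729. y_4 = (−20/27) − (−5/729)·((−20/27) − (−5/7))/((−5/729) − (−10/49)) = −1045/1409.

−1045/1409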